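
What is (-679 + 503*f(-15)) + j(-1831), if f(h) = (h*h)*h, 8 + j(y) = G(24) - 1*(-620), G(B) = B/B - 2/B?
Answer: -20372293/12 ≈ -1.6977e+6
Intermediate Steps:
G(B) = 1 - 2/B
j(y) = 7355/12 (j(y) = -8 + ((-2 + 24)/24 - 1*(-620)) = -8 + ((1/24)*22 + 620) = -8 + (11/12 + 620) = -8 + 7451/12 = 7355/12)
f(h) = h**3 (f(h) = h**2*h = h**3)
(-679 + 503*f(-15)) + j(-1831) = (-679 + 503*(-15)**3) + 7355/12 = (-679 + 503*(-3375)) + 7355/12 = (-679 - 1697625) + 7355/12 = -1698304 + 7355/12 = -20372293/12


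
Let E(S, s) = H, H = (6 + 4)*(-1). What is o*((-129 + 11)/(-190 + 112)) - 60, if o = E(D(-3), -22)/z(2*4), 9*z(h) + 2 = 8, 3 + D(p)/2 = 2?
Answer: -1075/13 ≈ -82.692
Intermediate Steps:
D(p) = -2 (D(p) = -6 + 2*2 = -6 + 4 = -2)
H = -10 (H = 10*(-1) = -10)
E(S, s) = -10
z(h) = 2/3 (z(h) = -2/9 + (1/9)*8 = -2/9 + 8/9 = 2/3)
o = -15 (o = -10/2/3 = -10*3/2 = -15)
o*((-129 + 11)/(-190 + 112)) - 60 = -15*(-129 + 11)/(-190 + 112) - 60 = -(-1770)/(-78) - 60 = -(-1770)*(-1)/78 - 60 = -15*59/39 - 60 = -295/13 - 60 = -1075/13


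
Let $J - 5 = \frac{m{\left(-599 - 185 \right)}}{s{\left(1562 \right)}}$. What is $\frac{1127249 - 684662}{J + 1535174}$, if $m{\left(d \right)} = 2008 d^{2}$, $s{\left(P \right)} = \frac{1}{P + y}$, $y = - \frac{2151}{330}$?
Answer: $\frac{8114095}{35196749315039} \approx 2.3054 \cdot 10^{-7}$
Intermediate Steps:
$y = - \frac{717}{110}$ ($y = \left(-2151\right) \frac{1}{330} = - \frac{717}{110} \approx -6.5182$)
$s{\left(P \right)} = \frac{1}{- \frac{717}{110} + P}$ ($s{\left(P \right)} = \frac{1}{P - \frac{717}{110}} = \frac{1}{- \frac{717}{110} + P}$)
$J = \frac{105590163510547}{55}$ ($J = 5 + \frac{2008 \left(-599 - 185\right)^{2}}{110 \frac{1}{-717 + 110 \cdot 1562}} = 5 + \frac{2008 \left(-599 - 185\right)^{2}}{110 \frac{1}{-717 + 171820}} = 5 + \frac{2008 \left(-784\right)^{2}}{110 \cdot \frac{1}{171103}} = 5 + \frac{2008 \cdot 614656}{110 \cdot \frac{1}{171103}} = 5 + \frac{1234229248}{\frac{110}{171103}} = 5 + 1234229248 \cdot \frac{171103}{110} = 5 + \frac{105590163510272}{55} = \frac{105590163510547}{55} \approx 1.9198 \cdot 10^{12}$)
$\frac{1127249 - 684662}{J + 1535174} = \frac{1127249 - 684662}{\frac{105590163510547}{55} + 1535174} = \frac{442587}{\frac{105590247945117}{55}} = 442587 \cdot \frac{55}{105590247945117} = \frac{8114095}{35196749315039}$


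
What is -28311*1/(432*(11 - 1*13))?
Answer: 9437/288 ≈ 32.767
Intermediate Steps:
-28311*1/(432*(11 - 1*13)) = -28311*1/(432*(11 - 13)) = -28311/(432*(-2)) = -28311/(-864) = -28311*(-1/864) = 9437/288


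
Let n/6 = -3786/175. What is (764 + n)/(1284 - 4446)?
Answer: -55492/276675 ≈ -0.20057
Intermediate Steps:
n = -22716/175 (n = 6*(-3786/175) = -22716/175 ≈ -129.81)
(764 + n)/(1284 - 4446) = (764 - 22716/175)/(1284 - 4446) = (110984/175)/(-3162) = (110984/175)*(-1/3162) = -55492/276675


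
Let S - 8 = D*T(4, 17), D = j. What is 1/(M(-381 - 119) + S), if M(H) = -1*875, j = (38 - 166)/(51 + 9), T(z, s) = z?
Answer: -15/13133 ≈ -0.0011422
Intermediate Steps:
j = -32/15 (j = -128/60 = -128*1/60 = -32/15 ≈ -2.1333)
D = -32/15 ≈ -2.1333
M(H) = -875
S = -8/15 (S = 8 - 32/15*4 = 8 - 128/15 = -8/15 ≈ -0.53333)
1/(M(-381 - 119) + S) = 1/(-875 - 8/15) = 1/(-13133/15) = -15/13133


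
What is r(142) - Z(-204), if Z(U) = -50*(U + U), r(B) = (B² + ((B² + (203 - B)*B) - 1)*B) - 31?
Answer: 4092883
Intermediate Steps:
r(B) = -31 + B² + B*(-1 + B² + B*(203 - B)) (r(B) = (B² + ((B² + B*(203 - B)) - 1)*B) - 31 = (B² + (-1 + B² + B*(203 - B))*B) - 31 = (B² + B*(-1 + B² + B*(203 - B))) - 31 = -31 + B² + B*(-1 + B² + B*(203 - B)))
Z(U) = -100*U
r(142) - Z(-204) = (-31 - 1*142 + 204*142²) - (-100)*(-204) = (-31 - 142 + 204*20164) - 1*20400 = (-31 - 142 + 4113456) - 20400 = 4113283 - 20400 = 4092883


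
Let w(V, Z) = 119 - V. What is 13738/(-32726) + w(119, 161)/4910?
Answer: -6869/16363 ≈ -0.41979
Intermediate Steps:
13738/(-32726) + w(119, 161)/4910 = 13738/(-32726) + (119 - 1*119)/4910 = 13738*(-1/32726) + (119 - 119)*(1/4910) = -6869/16363 + 0*(1/4910) = -6869/16363 + 0 = -6869/16363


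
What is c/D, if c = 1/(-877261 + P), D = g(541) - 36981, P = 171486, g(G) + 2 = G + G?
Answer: 1/25338028275 ≈ 3.9466e-11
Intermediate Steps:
g(G) = -2 + 2*G (g(G) = -2 + (G + G) = -2 + 2*G)
D = -35901 (D = (-2 + 2*541) - 36981 = (-2 + 1082) - 36981 = 1080 - 36981 = -35901)
c = -1/705775 (c = 1/(-877261 + 171486) = 1/(-705775) = -1/705775 ≈ -1.4169e-6)
c/D = -1/705775/(-35901) = -1/705775*(-1/35901) = 1/25338028275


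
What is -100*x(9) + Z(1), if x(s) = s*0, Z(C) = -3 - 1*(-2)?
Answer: -1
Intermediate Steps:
Z(C) = -1 (Z(C) = -3 + 2 = -1)
x(s) = 0
-100*x(9) + Z(1) = -100*0 - 1 = 0 - 1 = -1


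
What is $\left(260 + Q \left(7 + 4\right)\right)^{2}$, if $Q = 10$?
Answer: $136900$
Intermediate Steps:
$\left(260 + Q \left(7 + 4\right)\right)^{2} = \left(260 + 10 \left(7 + 4\right)\right)^{2} = \left(260 + 10 \cdot 11\right)^{2} = \left(260 + 110\right)^{2} = 370^{2} = 136900$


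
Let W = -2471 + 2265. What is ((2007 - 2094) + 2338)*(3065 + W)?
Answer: 6435609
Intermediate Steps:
W = -206
((2007 - 2094) + 2338)*(3065 + W) = ((2007 - 2094) + 2338)*(3065 - 206) = (-87 + 2338)*2859 = 2251*2859 = 6435609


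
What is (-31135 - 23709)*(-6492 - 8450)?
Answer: 819479048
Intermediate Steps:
(-31135 - 23709)*(-6492 - 8450) = -54844*(-14942) = 819479048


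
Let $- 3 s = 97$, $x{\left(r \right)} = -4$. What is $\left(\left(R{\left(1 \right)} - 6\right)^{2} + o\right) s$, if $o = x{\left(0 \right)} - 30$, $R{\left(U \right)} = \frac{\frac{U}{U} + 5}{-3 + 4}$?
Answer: $\frac{3298}{3} \approx 1099.3$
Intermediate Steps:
$R{\left(U \right)} = 6$ ($R{\left(U \right)} = \frac{1 + 5}{1} = 6 \cdot 1 = 6$)
$s = - \frac{97}{3}$ ($s = \left(- \frac{1}{3}\right) 97 = - \frac{97}{3} \approx -32.333$)
$o = -34$ ($o = -4 - 30 = -34$)
$\left(\left(R{\left(1 \right)} - 6\right)^{2} + o\right) s = \left(\left(6 - 6\right)^{2} - 34\right) \left(- \frac{97}{3}\right) = \left(0^{2} - 34\right) \left(- \frac{97}{3}\right) = \left(0 - 34\right) \left(- \frac{97}{3}\right) = \left(-34\right) \left(- \frac{97}{3}\right) = \frac{3298}{3}$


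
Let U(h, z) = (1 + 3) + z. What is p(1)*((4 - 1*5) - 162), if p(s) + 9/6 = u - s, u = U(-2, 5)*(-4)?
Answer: 12551/2 ≈ 6275.5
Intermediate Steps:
U(h, z) = 4 + z
u = -36 (u = (4 + 5)*(-4) = 9*(-4) = -36)
p(s) = -75/2 - s (p(s) = -3/2 + (-36 - s) = -75/2 - s)
p(1)*((4 - 1*5) - 162) = (-75/2 - 1*1)*((4 - 1*5) - 162) = (-75/2 - 1)*((4 - 5) - 162) = -77*(-1 - 162)/2 = -77/2*(-163) = 12551/2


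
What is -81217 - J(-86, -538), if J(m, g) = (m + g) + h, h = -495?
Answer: -80098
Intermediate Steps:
J(m, g) = -495 + g + m (J(m, g) = (m + g) - 495 = (g + m) - 495 = -495 + g + m)
-81217 - J(-86, -538) = -81217 - (-495 - 538 - 86) = -81217 - 1*(-1119) = -81217 + 1119 = -80098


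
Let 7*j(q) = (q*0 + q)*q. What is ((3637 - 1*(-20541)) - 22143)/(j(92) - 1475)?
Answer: -14245/1861 ≈ -7.6545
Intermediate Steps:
j(q) = q²/7 (j(q) = ((q*0 + q)*q)/7 = ((0 + q)*q)/7 = (q*q)/7 = q²/7)
((3637 - 1*(-20541)) - 22143)/(j(92) - 1475) = ((3637 - 1*(-20541)) - 22143)/((⅐)*92² - 1475) = ((3637 + 20541) - 22143)/((⅐)*8464 - 1475) = (24178 - 22143)/(8464/7 - 1475) = 2035/(-1861/7) = 2035*(-7/1861) = -14245/1861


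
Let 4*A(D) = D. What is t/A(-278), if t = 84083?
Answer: -168166/139 ≈ -1209.8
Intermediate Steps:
A(D) = D/4
t/A(-278) = 84083/(((¼)*(-278))) = 84083/(-139/2) = 84083*(-2/139) = -168166/139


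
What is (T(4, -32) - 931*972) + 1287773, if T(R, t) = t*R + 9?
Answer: 382722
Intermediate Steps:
T(R, t) = 9 + R*t (T(R, t) = R*t + 9 = 9 + R*t)
(T(4, -32) - 931*972) + 1287773 = ((9 + 4*(-32)) - 931*972) + 1287773 = ((9 - 128) - 904932) + 1287773 = (-119 - 904932) + 1287773 = -905051 + 1287773 = 382722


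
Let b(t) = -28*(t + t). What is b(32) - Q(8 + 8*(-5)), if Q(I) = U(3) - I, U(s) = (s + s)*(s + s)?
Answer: -1860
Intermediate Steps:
U(s) = 4*s² (U(s) = (2*s)*(2*s) = 4*s²)
b(t) = -56*t
Q(I) = 36 - I (Q(I) = 4*3² - I = 4*9 - I = 36 - I)
b(32) - Q(8 + 8*(-5)) = -56*32 - (36 - (8 + 8*(-5))) = -1792 - (36 - (8 - 40)) = -1792 - (36 - 1*(-32)) = -1792 - (36 + 32) = -1792 - 1*68 = -1792 - 68 = -1860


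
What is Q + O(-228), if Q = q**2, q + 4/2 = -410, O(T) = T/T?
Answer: 169745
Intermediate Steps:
O(T) = 1
q = -412 (q = -2 - 410 = -412)
Q = 169744 (Q = (-412)**2 = 169744)
Q + O(-228) = 169744 + 1 = 169745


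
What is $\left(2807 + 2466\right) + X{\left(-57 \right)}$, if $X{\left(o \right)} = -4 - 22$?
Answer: $5247$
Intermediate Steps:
$X{\left(o \right)} = -26$ ($X{\left(o \right)} = -4 - 22 = -26$)
$\left(2807 + 2466\right) + X{\left(-57 \right)} = \left(2807 + 2466\right) - 26 = 5273 - 26 = 5247$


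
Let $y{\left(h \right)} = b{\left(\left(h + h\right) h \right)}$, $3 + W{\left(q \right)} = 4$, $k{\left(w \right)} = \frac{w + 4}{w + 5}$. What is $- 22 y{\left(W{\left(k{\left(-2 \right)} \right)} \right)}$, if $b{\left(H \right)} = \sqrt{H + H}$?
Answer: $-44$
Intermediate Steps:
$k{\left(w \right)} = \frac{4 + w}{5 + w}$
$W{\left(q \right)} = 1$ ($W{\left(q \right)} = -3 + 4 = 1$)
$b{\left(H \right)} = \sqrt{2} \sqrt{H}$ ($b{\left(H \right)} = \sqrt{2 H} = \sqrt{2} \sqrt{H}$)
$y{\left(h \right)} = 2 \sqrt{h^{2}}$ ($y{\left(h \right)} = \sqrt{2} \sqrt{\left(h + h\right) h} = \sqrt{2} \sqrt{2 h h} = \sqrt{2} \sqrt{2 h^{2}} = \sqrt{2} \sqrt{2} \sqrt{h^{2}} = 2 \sqrt{h^{2}}$)
$- 22 y{\left(W{\left(k{\left(-2 \right)} \right)} \right)} = - 22 \cdot 2 \sqrt{1^{2}} = - 22 \cdot 2 \sqrt{1} = - 22 \cdot 2 \cdot 1 = \left(-22\right) 2 = -44$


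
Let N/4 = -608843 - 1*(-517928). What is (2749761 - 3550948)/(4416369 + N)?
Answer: -801187/4052709 ≈ -0.19769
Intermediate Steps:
N = -363660 (N = 4*(-608843 - 1*(-517928)) = 4*(-608843 + 517928) = 4*(-90915) = -363660)
(2749761 - 3550948)/(4416369 + N) = (2749761 - 3550948)/(4416369 - 363660) = -801187/4052709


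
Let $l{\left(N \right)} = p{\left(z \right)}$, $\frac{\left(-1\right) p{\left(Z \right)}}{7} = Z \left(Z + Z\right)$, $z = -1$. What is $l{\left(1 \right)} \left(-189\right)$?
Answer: $2646$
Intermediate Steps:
$p{\left(Z \right)} = - 14 Z^{2}$ ($p{\left(Z \right)} = - 7 Z \left(Z + Z\right) = - 7 Z 2 Z = - 7 \cdot 2 Z^{2} = - 14 Z^{2}$)
$l{\left(N \right)} = -14$ ($l{\left(N \right)} = - 14 \left(-1\right)^{2} = \left(-14\right) 1 = -14$)
$l{\left(1 \right)} \left(-189\right) = \left(-14\right) \left(-189\right) = 2646$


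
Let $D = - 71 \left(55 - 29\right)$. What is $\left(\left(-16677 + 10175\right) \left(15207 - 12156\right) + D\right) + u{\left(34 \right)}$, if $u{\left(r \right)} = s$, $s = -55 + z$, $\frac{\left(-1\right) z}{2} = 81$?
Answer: $-19839665$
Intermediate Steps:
$z = -162$ ($z = \left(-2\right) 81 = -162$)
$D = -1846$ ($D = \left(-71\right) 26 = -1846$)
$s = -217$ ($s = -55 - 162 = -217$)
$u{\left(r \right)} = -217$
$\left(\left(-16677 + 10175\right) \left(15207 - 12156\right) + D\right) + u{\left(34 \right)} = \left(\left(-16677 + 10175\right) \left(15207 - 12156\right) - 1846\right) - 217 = \left(\left(-6502\right) 3051 - 1846\right) - 217 = \left(-19837602 - 1846\right) - 217 = -19839448 - 217 = -19839665$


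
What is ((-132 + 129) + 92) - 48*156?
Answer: -7399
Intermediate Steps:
((-132 + 129) + 92) - 48*156 = (-3 + 92) - 7488 = 89 - 7488 = -7399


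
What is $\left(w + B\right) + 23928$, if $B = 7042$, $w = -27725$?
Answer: $3245$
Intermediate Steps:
$\left(w + B\right) + 23928 = \left(-27725 + 7042\right) + 23928 = -20683 + 23928 = 3245$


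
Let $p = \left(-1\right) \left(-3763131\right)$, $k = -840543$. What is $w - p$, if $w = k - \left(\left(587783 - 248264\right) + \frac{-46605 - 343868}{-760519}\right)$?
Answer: $- \frac{3759392587640}{760519} \approx -4.9432 \cdot 10^{6}$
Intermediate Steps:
$p = 3763131$
$w = - \frac{897459962651}{760519}$ ($w = -840543 - \left(\left(587783 - 248264\right) + \frac{-46605 - 343868}{-760519}\right) = -840543 - \left(339519 + \left(-46605 - 343868\right) \left(- \frac{1}{760519}\right)\right) = -840543 - \left(339519 - - \frac{390473}{760519}\right) = -840543 - \left(339519 + \frac{390473}{760519}\right) = -840543 - \frac{258211040834}{760519} = - \frac{897459962651}{760519} \approx -1.1801 \cdot 10^{6}$)
$w - p = - \frac{897459962651}{760519} - 3763131 = - \frac{3759392587640}{760519}$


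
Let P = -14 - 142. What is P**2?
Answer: 24336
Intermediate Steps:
P = -156
P**2 = (-156)**2 = 24336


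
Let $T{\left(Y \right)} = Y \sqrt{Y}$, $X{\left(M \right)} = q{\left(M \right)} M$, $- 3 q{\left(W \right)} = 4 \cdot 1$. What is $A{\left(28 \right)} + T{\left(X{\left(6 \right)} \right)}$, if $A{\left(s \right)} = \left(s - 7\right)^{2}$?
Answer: $441 - 16 i \sqrt{2} \approx 441.0 - 22.627 i$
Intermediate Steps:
$A{\left(s \right)} = \left(-7 + s\right)^{2}$
$q{\left(W \right)} = - \frac{4}{3}$ ($q{\left(W \right)} = - \frac{4 \cdot 1}{3} = \left(- \frac{1}{3}\right) 4 = - \frac{4}{3}$)
$X{\left(M \right)} = - \frac{4 M}{3}$
$T{\left(Y \right)} = Y^{\frac{3}{2}}$
$A{\left(28 \right)} + T{\left(X{\left(6 \right)} \right)} = \left(-7 + 28\right)^{2} + \left(\left(- \frac{4}{3}\right) 6\right)^{\frac{3}{2}} = 21^{2} + \left(-8\right)^{\frac{3}{2}} = 441 - 16 i \sqrt{2}$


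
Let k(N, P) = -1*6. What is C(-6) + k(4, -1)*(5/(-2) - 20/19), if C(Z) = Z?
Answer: 291/19 ≈ 15.316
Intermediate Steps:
k(N, P) = -6
C(-6) + k(4, -1)*(5/(-2) - 20/19) = -6 - 6*(5/(-2) - 20/19) = -6 - 6*(5*(-½) - 20*1/19) = -6 - 6*(-5/2 - 20/19) = -6 - 6*(-135/38) = -6 + 405/19 = 291/19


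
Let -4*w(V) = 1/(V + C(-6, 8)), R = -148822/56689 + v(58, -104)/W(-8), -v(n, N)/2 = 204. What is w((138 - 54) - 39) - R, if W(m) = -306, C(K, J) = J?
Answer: 46408453/36054204 ≈ 1.2872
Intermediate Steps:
v(n, N) = -408 (v(n, N) = -2*204 = -408)
R = -219710/170067 (R = -148822/56689 - 408/(-306) = -148822*1/56689 - 408*(-1/306) = -148822/56689 + 4/3 = -219710/170067 ≈ -1.2919)
w(V) = -1/(4*(8 + V)) (w(V) = -1/(4*(V + 8)) = -1/(4*(8 + V)))
w((138 - 54) - 39) - R = -1/(32 + 4*((138 - 54) - 39)) - 1*(-219710/170067) = -1/(32 + 4*(84 - 39)) + 219710/170067 = -1/(32 + 4*45) + 219710/170067 = -1/(32 + 180) + 219710/170067 = -1/212 + 219710/170067 = 46408453/36054204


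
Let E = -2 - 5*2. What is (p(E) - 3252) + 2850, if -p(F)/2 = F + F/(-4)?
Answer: -384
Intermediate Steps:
E = -12 (E = -2 - 10 = -12)
p(F) = -3*F/2 (p(F) = -2*(F + F/(-4)) = -2*(F - F/4) = -3*F/2)
(p(E) - 3252) + 2850 = (-3/2*(-12) - 3252) + 2850 = (18 - 3252) + 2850 = -3234 + 2850 = -384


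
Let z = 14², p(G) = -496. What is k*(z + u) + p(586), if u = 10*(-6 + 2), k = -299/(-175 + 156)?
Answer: 37220/19 ≈ 1958.9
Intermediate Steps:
k = 299/19 (k = -299/(-19) = -299*(-1/19) = 299/19 ≈ 15.737)
z = 196
u = -40 (u = 10*(-4) = -40)
k*(z + u) + p(586) = 299*(196 - 40)/19 - 496 = (299/19)*156 - 496 = 46644/19 - 496 = 37220/19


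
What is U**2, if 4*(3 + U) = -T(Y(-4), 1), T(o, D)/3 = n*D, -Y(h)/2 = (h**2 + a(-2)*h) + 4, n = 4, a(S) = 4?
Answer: 36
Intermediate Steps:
Y(h) = -8 - 8*h - 2*h**2 (Y(h) = -2*((h**2 + 4*h) + 4) = -2*(4 + h**2 + 4*h) = -8 - 8*h - 2*h**2)
T(o, D) = 12*D (T(o, D) = 3*(4*D) = 12*D)
U = -6 (U = -3 + (-12)/4 = -3 + (-1*12)/4 = -3 + (1/4)*(-12) = -3 - 3 = -6)
U**2 = (-6)**2 = 36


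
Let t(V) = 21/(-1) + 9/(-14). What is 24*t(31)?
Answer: -3636/7 ≈ -519.43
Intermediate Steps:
t(V) = -303/14 (t(V) = 21*(-1) + 9*(-1/14) = -21 - 9/14 = -303/14)
24*t(31) = 24*(-303/14) = -3636/7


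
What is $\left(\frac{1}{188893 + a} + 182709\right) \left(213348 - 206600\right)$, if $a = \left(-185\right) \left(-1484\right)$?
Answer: $\frac{571375968226504}{463433} \approx 1.2329 \cdot 10^{9}$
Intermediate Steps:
$a = 274540$
$\left(\frac{1}{188893 + a} + 182709\right) \left(213348 - 206600\right) = \left(\frac{1}{188893 + 274540} + 182709\right) \left(213348 - 206600\right) = \left(\frac{1}{463433} + 182709\right) 6748 = \frac{84673379998}{463433} \cdot 6748 = \frac{571375968226504}{463433}$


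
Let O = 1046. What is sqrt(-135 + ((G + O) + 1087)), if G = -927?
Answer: 3*sqrt(119) ≈ 32.726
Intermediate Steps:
sqrt(-135 + ((G + O) + 1087)) = sqrt(-135 + ((-927 + 1046) + 1087)) = sqrt(-135 + (119 + 1087)) = sqrt(-135 + 1206) = sqrt(1071) = 3*sqrt(119)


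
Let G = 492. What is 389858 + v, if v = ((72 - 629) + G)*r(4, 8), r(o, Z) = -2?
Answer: 389988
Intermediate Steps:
v = 130 (v = ((72 - 629) + 492)*(-2) = (-557 + 492)*(-2) = -65*(-2) = 130)
389858 + v = 389858 + 130 = 389988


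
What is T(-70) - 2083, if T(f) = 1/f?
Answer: -145811/70 ≈ -2083.0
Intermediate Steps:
T(-70) - 2083 = 1/(-70) - 2083 = -1/70 - 2083 = -145811/70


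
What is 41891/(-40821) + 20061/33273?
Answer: -63881018/150915237 ≈ -0.42329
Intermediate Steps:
41891/(-40821) + 20061/33273 = 41891*(-1/40821) + 20061*(1/33273) = -41891/40821 + 2229/3697 = -63881018/150915237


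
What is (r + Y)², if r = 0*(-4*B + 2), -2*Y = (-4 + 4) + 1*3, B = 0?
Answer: 9/4 ≈ 2.2500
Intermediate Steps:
Y = -3/2 (Y = -((-4 + 4) + 1*3)/2 = -(0 + 3)/2 = -½*3 = -3/2 ≈ -1.5000)
r = 0 (r = 0*(-4*0 + 2) = 0*(0 + 2) = 0*2 = 0)
(r + Y)² = (0 - 3/2)² = (-3/2)² = 9/4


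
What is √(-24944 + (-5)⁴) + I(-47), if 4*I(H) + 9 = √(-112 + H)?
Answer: -9/4 + I*√24319 + I*√159/4 ≈ -2.25 + 159.1*I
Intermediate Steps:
I(H) = -9/4 + √(-112 + H)/4
√(-24944 + (-5)⁴) + I(-47) = √(-24944 + (-5)⁴) + (-9/4 + √(-112 - 47)/4) = √(-24944 + 625) + (-9/4 + √(-159)/4) = √(-24319) + (-9/4 + (I*√159)/4) = I*√24319 + (-9/4 + I*√159/4) = -9/4 + I*√24319 + I*√159/4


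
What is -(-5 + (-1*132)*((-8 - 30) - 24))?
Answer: -8179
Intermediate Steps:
-(-5 + (-1*132)*((-8 - 30) - 24)) = -(-5 - 132*(-38 - 24)) = -(-5 - 132*(-62)) = -(-5 + 8184) = -1*8179 = -8179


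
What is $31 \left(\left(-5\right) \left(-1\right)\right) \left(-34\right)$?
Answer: $-5270$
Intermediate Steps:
$31 \left(\left(-5\right) \left(-1\right)\right) \left(-34\right) = 31 \cdot 5 \left(-34\right) = 155 \left(-34\right) = -5270$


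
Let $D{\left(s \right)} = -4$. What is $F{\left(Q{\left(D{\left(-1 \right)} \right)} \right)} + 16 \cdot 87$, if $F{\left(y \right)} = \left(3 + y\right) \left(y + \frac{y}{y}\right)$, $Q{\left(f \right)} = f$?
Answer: $1395$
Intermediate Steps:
$F{\left(y \right)} = \left(1 + y\right) \left(3 + y\right)$ ($F{\left(y \right)} = \left(3 + y\right) \left(y + 1\right) = \left(3 + y\right) \left(1 + y\right) = \left(1 + y\right) \left(3 + y\right)$)
$F{\left(Q{\left(D{\left(-1 \right)} \right)} \right)} + 16 \cdot 87 = \left(3 + \left(-4\right)^{2} + 4 \left(-4\right)\right) + 16 \cdot 87 = \left(3 + 16 - 16\right) + 1392 = 3 + 1392 = 1395$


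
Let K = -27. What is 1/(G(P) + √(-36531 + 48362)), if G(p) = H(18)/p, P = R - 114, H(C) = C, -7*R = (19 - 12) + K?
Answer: 24507/1790274782 + 151321*√11831/1790274782 ≈ 0.0092074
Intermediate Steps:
R = 20/7 (R = -((19 - 12) - 27)/7 = -(7 - 27)/7 = -⅐*(-20) = 20/7 ≈ 2.8571)
P = -778/7 (P = 20/7 - 114 = -778/7 ≈ -111.14)
G(p) = 18/p
1/(G(P) + √(-36531 + 48362)) = 1/(18/(-778/7) + √(-36531 + 48362)) = 1/(18*(-7/778) + √11831) = 1/(-63/389 + √11831)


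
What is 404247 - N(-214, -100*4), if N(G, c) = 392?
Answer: 403855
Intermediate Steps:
404247 - N(-214, -100*4) = 404247 - 1*392 = 404247 - 392 = 403855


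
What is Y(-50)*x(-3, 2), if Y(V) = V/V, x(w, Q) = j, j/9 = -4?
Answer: -36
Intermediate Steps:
j = -36 (j = 9*(-4) = -36)
x(w, Q) = -36
Y(V) = 1
Y(-50)*x(-3, 2) = 1*(-36) = -36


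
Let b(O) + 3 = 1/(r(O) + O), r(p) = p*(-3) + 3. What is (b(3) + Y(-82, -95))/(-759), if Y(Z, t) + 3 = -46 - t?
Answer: -128/2277 ≈ -0.056214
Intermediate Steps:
Y(Z, t) = -49 - t (Y(Z, t) = -3 + (-46 - t) = -49 - t)
r(p) = 3 - 3*p (r(p) = -3*p + 3 = 3 - 3*p)
b(O) = -3 + 1/(3 - 2*O) (b(O) = -3 + 1/((3 - 3*O) + O) = -3 + 1/(3 - 2*O))
(b(3) + Y(-82, -95))/(-759) = (2*(4 - 3*3)/(-3 + 2*3) + (-49 - 1*(-95)))/(-759) = (2*(4 - 9)/(-3 + 6) + (-49 + 95))*(-1/759) = (2*(-5)/3 + 46)*(-1/759) = (2*(⅓)*(-5) + 46)*(-1/759) = (-10/3 + 46)*(-1/759) = (128/3)*(-1/759) = -128/2277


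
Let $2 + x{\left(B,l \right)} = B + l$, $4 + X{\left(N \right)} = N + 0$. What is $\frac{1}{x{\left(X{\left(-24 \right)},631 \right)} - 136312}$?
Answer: $- \frac{1}{135711} \approx -7.3686 \cdot 10^{-6}$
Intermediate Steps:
$X{\left(N \right)} = -4 + N$ ($X{\left(N \right)} = -4 + \left(N + 0\right) = -4 + N$)
$x{\left(B,l \right)} = -2 + B + l$ ($x{\left(B,l \right)} = -2 + \left(B + l\right) = -2 + B + l$)
$\frac{1}{x{\left(X{\left(-24 \right)},631 \right)} - 136312} = \frac{1}{\left(-2 - 28 + 631\right) - 136312} = \frac{1}{601 - 136312} = \frac{1}{-135711} = - \frac{1}{135711}$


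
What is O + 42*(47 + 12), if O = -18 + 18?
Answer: 2478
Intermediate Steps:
O = 0
O + 42*(47 + 12) = 0 + 42*(47 + 12) = 0 + 42*59 = 0 + 2478 = 2478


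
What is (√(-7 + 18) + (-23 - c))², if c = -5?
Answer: (18 - √11)² ≈ 215.60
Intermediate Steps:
(√(-7 + 18) + (-23 - c))² = (√(-7 + 18) + (-23 - 1*(-5)))² = (√11 + (-23 + 5))² = (√11 - 18)² = (-18 + √11)²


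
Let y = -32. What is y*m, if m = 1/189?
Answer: -32/189 ≈ -0.16931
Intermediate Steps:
m = 1/189 (m = 1*(1/189) = 1/189 ≈ 0.0052910)
y*m = -32*1/189 = -32/189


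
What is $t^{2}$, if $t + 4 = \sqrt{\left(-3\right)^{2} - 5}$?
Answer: $4$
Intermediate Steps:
$t = -2$ ($t = -4 + \sqrt{\left(-3\right)^{2} - 5} = -4 + \sqrt{9 - 5} = -4 + \sqrt{4} = -4 + 2 = -2$)
$t^{2} = \left(-2\right)^{2} = 4$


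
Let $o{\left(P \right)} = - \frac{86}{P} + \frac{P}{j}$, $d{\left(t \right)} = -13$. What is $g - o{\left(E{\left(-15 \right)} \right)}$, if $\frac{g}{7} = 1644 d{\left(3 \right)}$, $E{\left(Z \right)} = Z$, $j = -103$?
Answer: $- \frac{231147263}{1545} \approx -1.4961 \cdot 10^{5}$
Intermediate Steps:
$g = -149604$ ($g = 7 \cdot 1644 \left(-13\right) = 7 \left(-21372\right) = -149604$)
$o{\left(P \right)} = - \frac{86}{P} - \frac{P}{103}$ ($o{\left(P \right)} = - \frac{86}{P} + \frac{P}{-103} = - \frac{86}{P} + P \left(- \frac{1}{103}\right) = - \frac{86}{P} - \frac{P}{103}$)
$g - o{\left(E{\left(-15 \right)} \right)} = -149604 - \left(- \frac{86}{-15} - - \frac{15}{103}\right) = -149604 - \left(\left(-86\right) \left(- \frac{1}{15}\right) + \frac{15}{103}\right) = -149604 - \left(\frac{86}{15} + \frac{15}{103}\right) = -149604 - \frac{9083}{1545} = - \frac{231147263}{1545}$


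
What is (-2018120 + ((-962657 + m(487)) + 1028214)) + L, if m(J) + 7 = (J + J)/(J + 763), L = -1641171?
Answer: -2246087638/625 ≈ -3.5937e+6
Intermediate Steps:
m(J) = -7 + 2*J/(763 + J) (m(J) = -7 + (J + J)/(J + 763) = -7 + (2*J)/(763 + J) = -7 + 2*J/(763 + J))
(-2018120 + ((-962657 + m(487)) + 1028214)) + L = (-2018120 + ((-962657 + (-5341 - 5*487)/(763 + 487)) + 1028214)) - 1641171 = (-2018120 + ((-962657 + (-5341 - 2435)/1250) + 1028214)) - 1641171 = (-2018120 + ((-962657 + (1/1250)*(-7776)) + 1028214)) - 1641171 = (-2018120 + ((-962657 - 3888/625) + 1028214)) - 1641171 = (-2018120 + (-601664513/625 + 1028214)) - 1641171 = (-2018120 + 40969237/625) - 1641171 = -1220355763/625 - 1641171 = -2246087638/625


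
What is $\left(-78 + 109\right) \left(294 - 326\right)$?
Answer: $-992$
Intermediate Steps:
$\left(-78 + 109\right) \left(294 - 326\right) = 31 \left(-32\right) = -992$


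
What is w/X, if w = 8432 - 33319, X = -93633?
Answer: 24887/93633 ≈ 0.26579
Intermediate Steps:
w = -24887
w/X = -24887/(-93633) = -24887*(-1/93633) = 24887/93633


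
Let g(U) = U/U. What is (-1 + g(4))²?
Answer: 0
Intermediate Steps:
g(U) = 1
(-1 + g(4))² = (-1 + 1)² = 0² = 0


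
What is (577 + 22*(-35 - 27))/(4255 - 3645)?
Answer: -787/610 ≈ -1.2902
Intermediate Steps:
(577 + 22*(-35 - 27))/(4255 - 3645) = (577 + 22*(-62))/610 = (577 - 1364)*(1/610) = -787*1/610 = -787/610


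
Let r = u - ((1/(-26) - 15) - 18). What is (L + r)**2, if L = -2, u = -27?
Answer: 11025/676 ≈ 16.309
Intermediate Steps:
r = 157/26 (r = -27 - ((1/(-26) - 15) - 18) = -27 - ((-1/26 - 15) - 18) = -27 - (-391/26 - 18) = -27 - 1*(-859/26) = -27 + 859/26 = 157/26 ≈ 6.0385)
(L + r)**2 = (-2 + 157/26)**2 = (105/26)**2 = 11025/676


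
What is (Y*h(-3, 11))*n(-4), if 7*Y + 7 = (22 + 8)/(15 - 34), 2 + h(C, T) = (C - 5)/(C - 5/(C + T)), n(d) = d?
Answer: 3912/3857 ≈ 1.0143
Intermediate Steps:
h(C, T) = -2 + (-5 + C)/(C - 5/(C + T)) (h(C, T) = -2 + (C - 5)/(C - 5/(C + T)) = -2 + (-5 + C)/(C - 5/(C + T)))
Y = -163/133 (Y = -1 + ((22 + 8)/(15 - 34))/7 = -1 + (30/(-19))/7 = -1 + (30*(-1/19))/7 = -1 + (1/7)*(-30/19) = -1 - 30/133 = -163/133 ≈ -1.2256)
(Y*h(-3, 11))*n(-4) = -163*(10 - 1*(-3)**2 - 5*(-3) - 5*11 - 1*(-3)*11)/(133*(-5 + (-3)**2 - 3*11))*(-4) = -163*(10 - 1*9 + 15 - 55 + 33)/(133*(-5 + 9 - 33))*(-4) = -163*(10 - 9 + 15 - 55 + 33)/(133*(-29))*(-4) = -(-163)*(-6)/3857*(-4) = -163/133*6/29*(-4) = -978/3857*(-4) = 3912/3857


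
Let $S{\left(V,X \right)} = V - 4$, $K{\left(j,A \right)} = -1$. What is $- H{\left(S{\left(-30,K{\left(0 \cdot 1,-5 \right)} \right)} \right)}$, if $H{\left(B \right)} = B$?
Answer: $34$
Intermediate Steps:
$S{\left(V,X \right)} = -4 + V$
$- H{\left(S{\left(-30,K{\left(0 \cdot 1,-5 \right)} \right)} \right)} = - (-4 - 30) = \left(-1\right) \left(-34\right) = 34$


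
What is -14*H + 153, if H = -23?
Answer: 475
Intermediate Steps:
-14*H + 153 = -14*(-23) + 153 = 322 + 153 = 475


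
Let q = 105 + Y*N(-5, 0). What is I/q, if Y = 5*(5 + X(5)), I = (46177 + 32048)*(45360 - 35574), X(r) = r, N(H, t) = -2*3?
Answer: -51033990/13 ≈ -3.9257e+6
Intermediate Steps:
N(H, t) = -6
I = 765509850 (I = 78225*9786 = 765509850)
Y = 50 (Y = 5*(5 + 5) = 5*10 = 50)
q = -195 (q = 105 + 50*(-6) = 105 - 300 = -195)
I/q = 765509850/(-195) = 765509850*(-1/195) = -51033990/13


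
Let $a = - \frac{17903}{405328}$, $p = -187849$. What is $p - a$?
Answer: $- \frac{76140441569}{405328} \approx -1.8785 \cdot 10^{5}$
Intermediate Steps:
$a = - \frac{17903}{405328}$ ($a = \left(-17903\right) \frac{1}{405328} = - \frac{17903}{405328} \approx -0.044169$)
$p - a = -187849 - - \frac{17903}{405328} = -187849 + \frac{17903}{405328} = - \frac{76140441569}{405328}$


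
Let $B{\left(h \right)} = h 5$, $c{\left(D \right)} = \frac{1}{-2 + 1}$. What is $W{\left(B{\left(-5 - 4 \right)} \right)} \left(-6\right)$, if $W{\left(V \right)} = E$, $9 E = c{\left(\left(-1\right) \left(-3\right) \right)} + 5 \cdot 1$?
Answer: $- \frac{8}{3} \approx -2.6667$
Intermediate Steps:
$c{\left(D \right)} = -1$ ($c{\left(D \right)} = \frac{1}{-1} = -1$)
$B{\left(h \right)} = 5 h$
$E = \frac{4}{9}$ ($E = \frac{-1 + 5 \cdot 1}{9} = \frac{-1 + 5}{9} = \frac{1}{9} \cdot 4 = \frac{4}{9} \approx 0.44444$)
$W{\left(V \right)} = \frac{4}{9}$
$W{\left(B{\left(-5 - 4 \right)} \right)} \left(-6\right) = \frac{4}{9} \left(-6\right) = - \frac{8}{3}$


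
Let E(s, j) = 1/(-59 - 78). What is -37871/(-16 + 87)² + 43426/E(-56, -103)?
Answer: -29990771713/5041 ≈ -5.9494e+6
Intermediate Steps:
E(s, j) = -1/137 (E(s, j) = 1/(-137) = -1/137)
-37871/(-16 + 87)² + 43426/E(-56, -103) = -37871/(-16 + 87)² + 43426/(-1/137) = -37871/(71²) + 43426*(-137) = -37871/5041 - 5949362 = -29990771713/5041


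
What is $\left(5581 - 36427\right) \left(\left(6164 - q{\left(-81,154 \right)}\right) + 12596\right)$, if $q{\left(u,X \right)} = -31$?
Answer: $-579627186$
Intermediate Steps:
$\left(5581 - 36427\right) \left(\left(6164 - q{\left(-81,154 \right)}\right) + 12596\right) = \left(5581 - 36427\right) \left(\left(6164 - -31\right) + 12596\right) = - 30846 \left(\left(6164 + 31\right) + 12596\right) = - 30846 \left(6195 + 12596\right) = \left(-30846\right) 18791 = -579627186$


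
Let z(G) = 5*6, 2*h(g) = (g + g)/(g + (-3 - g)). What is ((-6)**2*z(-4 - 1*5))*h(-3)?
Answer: 1080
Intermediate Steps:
h(g) = -g/3 (h(g) = ((g + g)/(g + (-3 - g)))/2 = ((2*g)/(-3))/2 = ((2*g)*(-1/3))/2 = (-2*g/3)/2 = -g/3)
z(G) = 30
((-6)**2*z(-4 - 1*5))*h(-3) = ((-6)**2*30)*(-1/3*(-3)) = (36*30)*1 = 1080*1 = 1080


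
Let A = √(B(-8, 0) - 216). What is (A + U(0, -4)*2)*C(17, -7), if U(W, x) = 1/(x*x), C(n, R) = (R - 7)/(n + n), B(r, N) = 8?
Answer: -7/136 - 28*I*√13/17 ≈ -0.051471 - 5.9386*I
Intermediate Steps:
C(n, R) = (-7 + R)/(2*n) (C(n, R) = (-7 + R)/((2*n)) = (-7 + R)*(1/(2*n)) = (-7 + R)/(2*n))
U(W, x) = x⁻² (U(W, x) = 1/(x²) = x⁻²)
A = 4*I*√13 (A = √(8 - 216) = √(-208) = 4*I*√13 ≈ 14.422*I)
(A + U(0, -4)*2)*C(17, -7) = (4*I*√13 + 2/(-4)²)*((½)*(-7 - 7)/17) = (4*I*√13 + (1/16)*2)*((½)*(1/17)*(-14)) = (4*I*√13 + ⅛)*(-7/17) = (⅛ + 4*I*√13)*(-7/17) = -7/136 - 28*I*√13/17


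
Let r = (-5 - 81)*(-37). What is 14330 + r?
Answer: 17512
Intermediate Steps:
r = 3182 (r = -86*(-37) = 3182)
14330 + r = 14330 + 3182 = 17512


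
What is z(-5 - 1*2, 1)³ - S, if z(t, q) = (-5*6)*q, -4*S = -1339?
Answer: -109339/4 ≈ -27335.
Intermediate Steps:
S = 1339/4 (S = -¼*(-1339) = 1339/4 ≈ 334.75)
z(t, q) = -30*q
z(-5 - 1*2, 1)³ - S = (-30*1)³ - 1*1339/4 = (-30)³ - 1339/4 = -27000 - 1339/4 = -109339/4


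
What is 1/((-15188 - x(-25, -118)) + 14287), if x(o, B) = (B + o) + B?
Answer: -1/640 ≈ -0.0015625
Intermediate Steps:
x(o, B) = o + 2*B
1/((-15188 - x(-25, -118)) + 14287) = 1/((-15188 - (-25 + 2*(-118))) + 14287) = 1/((-15188 - (-25 - 236)) + 14287) = 1/((-15188 - 1*(-261)) + 14287) = 1/((-15188 + 261) + 14287) = 1/(-14927 + 14287) = 1/(-640) = -1/640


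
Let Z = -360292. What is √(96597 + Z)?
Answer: I*√263695 ≈ 513.51*I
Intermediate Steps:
√(96597 + Z) = √(96597 - 360292) = √(-263695) = I*√263695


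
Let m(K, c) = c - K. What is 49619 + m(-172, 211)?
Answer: 50002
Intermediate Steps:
49619 + m(-172, 211) = 49619 + (211 - 1*(-172)) = 49619 + (211 + 172) = 49619 + 383 = 50002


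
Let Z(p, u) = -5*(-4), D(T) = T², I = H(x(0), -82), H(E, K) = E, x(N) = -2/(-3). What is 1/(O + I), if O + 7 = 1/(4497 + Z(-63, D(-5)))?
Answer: -13551/85820 ≈ -0.15790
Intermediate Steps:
x(N) = ⅔ (x(N) = -2*(-⅓) = ⅔)
I = ⅔ ≈ 0.66667
Z(p, u) = 20
O = -31618/4517 (O = -7 + 1/(4497 + 20) = -7 + 1/4517 = -31618/4517 ≈ -6.9998)
1/(O + I) = 1/(-31618/4517 + ⅔) = 1/(-85820/13551) = -13551/85820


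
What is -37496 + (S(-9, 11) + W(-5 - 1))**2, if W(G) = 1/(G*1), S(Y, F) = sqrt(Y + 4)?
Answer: -1350035/36 - I*sqrt(5)/3 ≈ -37501.0 - 0.74536*I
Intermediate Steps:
S(Y, F) = sqrt(4 + Y)
W(G) = 1/G
-37496 + (S(-9, 11) + W(-5 - 1))**2 = -37496 + (sqrt(4 - 9) + 1/(-5 - 1))**2 = -37496 + (sqrt(-5) + 1/(-6))**2 = -37496 + (I*sqrt(5) - 1/6)**2 = -37496 + (-1/6 + I*sqrt(5))**2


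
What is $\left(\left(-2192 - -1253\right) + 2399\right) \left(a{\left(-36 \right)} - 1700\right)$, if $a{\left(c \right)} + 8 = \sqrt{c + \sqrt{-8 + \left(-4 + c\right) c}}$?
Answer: $-2493680 + 1460 \sqrt{-36 + 2 \sqrt{358}} \approx -2.4917 \cdot 10^{6}$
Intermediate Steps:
$a{\left(c \right)} = -8 + \sqrt{c + \sqrt{-8 + c \left(-4 + c\right)}}$ ($a{\left(c \right)} = -8 + \sqrt{c + \sqrt{-8 + \left(-4 + c\right) c}} = -8 + \sqrt{c + \sqrt{-8 + c \left(-4 + c\right)}}$)
$\left(\left(-2192 - -1253\right) + 2399\right) \left(a{\left(-36 \right)} - 1700\right) = \left(\left(-2192 - -1253\right) + 2399\right) \left(\left(-8 + \sqrt{-36 + \sqrt{-8 + \left(-36\right)^{2} - -144}}\right) - 1700\right) = \left(\left(-2192 + 1253\right) + 2399\right) \left(\left(-8 + \sqrt{-36 + \sqrt{-8 + 1296 + 144}}\right) - 1700\right) = \left(-939 + 2399\right) \left(\left(-8 + \sqrt{-36 + \sqrt{1432}}\right) - 1700\right) = 1460 \left(\left(-8 + \sqrt{-36 + 2 \sqrt{358}}\right) - 1700\right) = 1460 \left(-1708 + \sqrt{-36 + 2 \sqrt{358}}\right) = -2493680 + 1460 \sqrt{-36 + 2 \sqrt{358}}$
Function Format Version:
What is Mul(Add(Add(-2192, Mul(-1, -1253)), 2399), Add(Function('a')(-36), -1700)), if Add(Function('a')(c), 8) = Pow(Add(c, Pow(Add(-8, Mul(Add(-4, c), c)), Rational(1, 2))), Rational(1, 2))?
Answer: Add(-2493680, Mul(1460, Pow(Add(-36, Mul(2, Pow(358, Rational(1, 2)))), Rational(1, 2)))) ≈ -2.4917e+6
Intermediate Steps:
Function('a')(c) = Add(-8, Pow(Add(c, Pow(Add(-8, Mul(c, Add(-4, c))), Rational(1, 2))), Rational(1, 2))) (Function('a')(c) = Add(-8, Pow(Add(c, Pow(Add(-8, Mul(Add(-4, c), c)), Rational(1, 2))), Rational(1, 2))) = Add(-8, Pow(Add(c, Pow(Add(-8, Mul(c, Add(-4, c))), Rational(1, 2))), Rational(1, 2))))
Mul(Add(Add(-2192, Mul(-1, -1253)), 2399), Add(Function('a')(-36), -1700)) = Mul(Add(Add(-2192, Mul(-1, -1253)), 2399), Add(Add(-8, Pow(Add(-36, Pow(Add(-8, Pow(-36, 2), Mul(-4, -36)), Rational(1, 2))), Rational(1, 2))), -1700)) = Mul(Add(Add(-2192, 1253), 2399), Add(Add(-8, Pow(Add(-36, Pow(Add(-8, 1296, 144), Rational(1, 2))), Rational(1, 2))), -1700)) = Mul(Add(-939, 2399), Add(Add(-8, Pow(Add(-36, Pow(1432, Rational(1, 2))), Rational(1, 2))), -1700)) = Mul(1460, Add(Add(-8, Pow(Add(-36, Mul(2, Pow(358, Rational(1, 2)))), Rational(1, 2))), -1700)) = Mul(1460, Add(-1708, Pow(Add(-36, Mul(2, Pow(358, Rational(1, 2)))), Rational(1, 2)))) = Add(-2493680, Mul(1460, Pow(Add(-36, Mul(2, Pow(358, Rational(1, 2)))), Rational(1, 2))))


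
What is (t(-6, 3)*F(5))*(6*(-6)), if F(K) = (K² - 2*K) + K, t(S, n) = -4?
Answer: 2880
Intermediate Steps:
F(K) = K² - K
(t(-6, 3)*F(5))*(6*(-6)) = (-20*(-1 + 5))*(6*(-6)) = -20*4*(-36) = -4*20*(-36) = -80*(-36) = 2880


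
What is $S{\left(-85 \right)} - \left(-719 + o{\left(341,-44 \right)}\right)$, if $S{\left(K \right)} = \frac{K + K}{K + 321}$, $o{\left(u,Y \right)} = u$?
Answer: $\frac{44519}{118} \approx 377.28$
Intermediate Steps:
$S{\left(K \right)} = \frac{2 K}{321 + K}$
$S{\left(-85 \right)} - \left(-719 + o{\left(341,-44 \right)}\right) = 2 \left(-85\right) \frac{1}{321 - 85} + \left(\left(-9250 + 9969\right) - 341\right) = 2 \left(-85\right) \frac{1}{236} + \left(719 - 341\right) = 2 \left(-85\right) \frac{1}{236} + 378 = - \frac{85}{118} + 378 = \frac{44519}{118}$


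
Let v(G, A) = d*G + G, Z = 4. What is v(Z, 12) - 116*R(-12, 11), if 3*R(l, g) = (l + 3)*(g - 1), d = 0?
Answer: 3484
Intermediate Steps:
R(l, g) = (-1 + g)*(3 + l)/3 (R(l, g) = ((l + 3)*(g - 1))/3 = ((3 + l)*(-1 + g))/3 = ((-1 + g)*(3 + l))/3 = (-1 + g)*(3 + l)/3)
v(G, A) = G (v(G, A) = 0*G + G = 0 + G = G)
v(Z, 12) - 116*R(-12, 11) = 4 - 116*(-1 + 11 - ⅓*(-12) + (⅓)*11*(-12)) = 4 - 116*(-1 + 11 + 4 - 44) = 4 - 116*(-30) = 4 + 3480 = 3484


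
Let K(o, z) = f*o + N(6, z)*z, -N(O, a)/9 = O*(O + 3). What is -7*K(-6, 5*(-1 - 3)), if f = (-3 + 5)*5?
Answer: -67620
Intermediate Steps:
N(O, a) = -9*O*(3 + O) (N(O, a) = -9*O*(O + 3) = -9*O*(3 + O))
f = 10 (f = 2*5 = 10)
K(o, z) = -486*z + 10*o (K(o, z) = 10*o + (-9*6*(3 + 6))*z = 10*o + (-9*6*9)*z = 10*o - 486*z = -486*z + 10*o)
-7*K(-6, 5*(-1 - 3)) = -7*(-2430*(-1 - 3) + 10*(-6)) = -7*(-2430*(-4) - 60) = -7*(-486*(-20) - 60) = -7*(9720 - 60) = -7*9660 = -67620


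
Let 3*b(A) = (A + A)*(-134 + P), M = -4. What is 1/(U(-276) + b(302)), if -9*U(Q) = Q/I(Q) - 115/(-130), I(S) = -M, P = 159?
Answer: 234/1179571 ≈ 0.00019838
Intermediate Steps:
b(A) = 50*A/3 (b(A) = ((A + A)*(-134 + 159))/3 = ((2*A)*25)/3 = (50*A)/3 = 50*A/3)
I(S) = 4 (I(S) = -1*(-4) = 4)
U(Q) = -23/234 - Q/36 (U(Q) = -(Q/4 - 115/(-130))/9 = -(Q*(¼) - 115*(-1/130))/9 = -(Q/4 + 23/26)/9 = -(23/26 + Q/4)/9 = -23/234 - Q/36)
1/(U(-276) + b(302)) = 1/((-23/234 - 1/36*(-276)) + (50/3)*302) = 1/((-23/234 + 23/3) + 15100/3) = 1/(1771/234 + 15100/3) = 1/(1179571/234) = 234/1179571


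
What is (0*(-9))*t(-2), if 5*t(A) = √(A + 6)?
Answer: 0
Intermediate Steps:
t(A) = √(6 + A)/5 (t(A) = √(A + 6)/5 = √(6 + A)/5)
(0*(-9))*t(-2) = (0*(-9))*(√(6 - 2)/5) = 0*(√4/5) = 0*((⅕)*2) = 0*(⅖) = 0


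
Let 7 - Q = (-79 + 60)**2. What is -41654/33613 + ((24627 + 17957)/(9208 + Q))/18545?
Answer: -3419024186614/2759584107295 ≈ -1.2390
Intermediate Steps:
Q = -354 (Q = 7 - (-79 + 60)**2 = 7 - 1*(-19)**2 = 7 - 1*361 = 7 - 361 = -354)
-41654/33613 + ((24627 + 17957)/(9208 + Q))/18545 = -41654/33613 + ((24627 + 17957)/(9208 - 354))/18545 = -41654*1/33613 + (42584/8854)*(1/18545) = -41654/33613 + (42584*(1/8854))*(1/18545) = -41654/33613 + (21292/4427)*(1/18545) = -41654/33613 + 21292/82098715 = -3419024186614/2759584107295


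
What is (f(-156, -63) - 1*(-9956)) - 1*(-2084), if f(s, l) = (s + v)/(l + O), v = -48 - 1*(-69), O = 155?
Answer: 1107545/92 ≈ 12039.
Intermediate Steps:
v = 21 (v = -48 + 69 = 21)
f(s, l) = (21 + s)/(155 + l) (f(s, l) = (s + 21)/(l + 155) = (21 + s)/(155 + l))
(f(-156, -63) - 1*(-9956)) - 1*(-2084) = ((21 - 156)/(155 - 63) - 1*(-9956)) - 1*(-2084) = (-135/92 + 9956) + 2084 = 915817/92 + 2084 = 1107545/92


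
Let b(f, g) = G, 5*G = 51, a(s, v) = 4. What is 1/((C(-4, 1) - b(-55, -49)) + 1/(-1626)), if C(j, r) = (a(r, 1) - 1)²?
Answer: -8130/9761 ≈ -0.83291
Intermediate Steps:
G = 51/5 (G = (⅕)*51 = 51/5 ≈ 10.200)
C(j, r) = 9 (C(j, r) = (4 - 1)² = 3² = 9)
b(f, g) = 51/5
1/((C(-4, 1) - b(-55, -49)) + 1/(-1626)) = 1/((9 - 1*51/5) + 1/(-1626)) = 1/((9 - 51/5) - 1/1626) = 1/(-6/5 - 1/1626) = 1/(-9761/8130) = -8130/9761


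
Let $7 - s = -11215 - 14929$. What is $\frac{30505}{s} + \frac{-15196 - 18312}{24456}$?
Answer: $- \frac{10853119}{53295738} \approx -0.20364$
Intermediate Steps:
$s = 26151$ ($s = 7 - \left(-11215 - 14929\right) = 7 - -26144 = 7 + 26144 = 26151$)
$\frac{30505}{s} + \frac{-15196 - 18312}{24456} = \frac{30505}{26151} + \frac{-15196 - 18312}{24456} = 30505 \cdot \frac{1}{26151} + \left(-15196 - 18312\right) \frac{1}{24456} = \frac{30505}{26151} - \frac{8377}{6114} = - \frac{10853119}{53295738}$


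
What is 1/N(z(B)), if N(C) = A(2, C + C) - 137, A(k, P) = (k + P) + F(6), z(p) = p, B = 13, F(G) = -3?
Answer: -1/112 ≈ -0.0089286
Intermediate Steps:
A(k, P) = -3 + P + k (A(k, P) = (k + P) - 3 = (P + k) - 3 = -3 + P + k)
N(C) = -138 + 2*C (N(C) = (-3 + (C + C) + 2) - 137 = (-3 + 2*C + 2) - 137 = (-1 + 2*C) - 137 = -138 + 2*C)
1/N(z(B)) = 1/(-138 + 2*13) = 1/(-138 + 26) = 1/(-112) = -1/112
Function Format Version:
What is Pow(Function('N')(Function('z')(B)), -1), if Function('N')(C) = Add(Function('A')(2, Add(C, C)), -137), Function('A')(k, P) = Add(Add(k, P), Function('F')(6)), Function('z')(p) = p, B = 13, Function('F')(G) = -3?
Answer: Rational(-1, 112) ≈ -0.0089286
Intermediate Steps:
Function('A')(k, P) = Add(-3, P, k) (Function('A')(k, P) = Add(Add(k, P), -3) = Add(Add(P, k), -3) = Add(-3, P, k))
Function('N')(C) = Add(-138, Mul(2, C)) (Function('N')(C) = Add(Add(-3, Add(C, C), 2), -137) = Add(Add(-3, Mul(2, C), 2), -137) = Add(Add(-1, Mul(2, C)), -137) = Add(-138, Mul(2, C)))
Pow(Function('N')(Function('z')(B)), -1) = Pow(Add(-138, Mul(2, 13)), -1) = Pow(Add(-138, 26), -1) = Pow(-112, -1) = Rational(-1, 112)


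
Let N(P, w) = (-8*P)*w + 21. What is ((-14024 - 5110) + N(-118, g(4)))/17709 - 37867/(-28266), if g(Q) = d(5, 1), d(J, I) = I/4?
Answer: 15223269/55618066 ≈ 0.27371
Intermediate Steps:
d(J, I) = I/4 (d(J, I) = I*(¼) = I/4)
g(Q) = ¼ (g(Q) = (¼)*1 = ¼)
N(P, w) = 21 - 8*P*w (N(P, w) = -8*P*w + 21 = 21 - 8*P*w)
((-14024 - 5110) + N(-118, g(4)))/17709 - 37867/(-28266) = ((-14024 - 5110) + (21 - 8*(-118)*¼))/17709 - 37867/(-28266) = (-19134 + (21 + 236))*(1/17709) - 37867*(-1/28266) = (-19134 + 257)*(1/17709) + 37867/28266 = -18877*1/17709 + 37867/28266 = -18877/17709 + 37867/28266 = 15223269/55618066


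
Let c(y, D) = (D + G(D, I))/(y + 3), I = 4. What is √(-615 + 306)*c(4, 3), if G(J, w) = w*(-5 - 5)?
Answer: -37*I*√309/7 ≈ -92.914*I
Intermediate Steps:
G(J, w) = -10*w (G(J, w) = w*(-10) = -10*w)
c(y, D) = (-40 + D)/(3 + y) (c(y, D) = (D - 10*4)/(y + 3) = (D - 40)/(3 + y) = (-40 + D)/(3 + y))
√(-615 + 306)*c(4, 3) = √(-615 + 306)*((-40 + 3)/(3 + 4)) = √(-309)*(-37/7) = (I*√309)*((⅐)*(-37)) = (I*√309)*(-37/7) = -37*I*√309/7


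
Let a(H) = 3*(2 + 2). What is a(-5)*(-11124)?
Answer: -133488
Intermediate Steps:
a(H) = 12 (a(H) = 3*4 = 12)
a(-5)*(-11124) = 12*(-11124) = -133488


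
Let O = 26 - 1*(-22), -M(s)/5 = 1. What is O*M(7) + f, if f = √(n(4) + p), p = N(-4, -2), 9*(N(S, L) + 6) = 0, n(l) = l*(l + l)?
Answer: -240 + √26 ≈ -234.90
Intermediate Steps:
M(s) = -5 (M(s) = -5*1 = -5)
O = 48 (O = 26 + 22 = 48)
n(l) = 2*l² (n(l) = l*(2*l) = 2*l²)
N(S, L) = -6 (N(S, L) = -6 + (⅑)*0 = -6 + 0 = -6)
p = -6
f = √26 (f = √(2*4² - 6) = √(2*16 - 6) = √(32 - 6) = √26 ≈ 5.0990)
O*M(7) + f = 48*(-5) + √26 = -240 + √26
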